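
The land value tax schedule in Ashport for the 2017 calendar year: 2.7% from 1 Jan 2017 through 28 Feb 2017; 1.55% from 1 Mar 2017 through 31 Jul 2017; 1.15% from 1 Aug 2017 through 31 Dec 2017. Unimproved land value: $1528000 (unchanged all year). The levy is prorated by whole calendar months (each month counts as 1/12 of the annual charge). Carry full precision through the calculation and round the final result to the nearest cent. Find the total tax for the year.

1 Jan – 28 Feb 2017: 2 months at 2.7% → $1528000 × 2.7% × 2/12 = $6876.0000
1 Mar – 31 Jul 2017: 5 months at 1.55% → $1528000 × 1.55% × 5/12 = $9868.3333
1 Aug – 31 Dec 2017: 5 months at 1.15% → $1528000 × 1.15% × 5/12 = $7321.6667
Total = $24066.0000

$24066.00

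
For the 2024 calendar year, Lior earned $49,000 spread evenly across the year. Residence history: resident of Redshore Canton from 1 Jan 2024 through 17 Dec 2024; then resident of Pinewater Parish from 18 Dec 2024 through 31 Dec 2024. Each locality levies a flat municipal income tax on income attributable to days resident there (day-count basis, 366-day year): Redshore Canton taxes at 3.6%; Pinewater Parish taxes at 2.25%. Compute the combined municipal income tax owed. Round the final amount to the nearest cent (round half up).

Redshore Canton, 1 Jan – 17 Dec 2024: 352 days → $49,000 × 3.6% × 352/366 = $1,696.5246
Pinewater Parish, 18 Dec – 31 Dec 2024: 14 days → $49,000 × 2.25% × 14/366 = $42.1721
Total = $1,738.6967

$1,738.70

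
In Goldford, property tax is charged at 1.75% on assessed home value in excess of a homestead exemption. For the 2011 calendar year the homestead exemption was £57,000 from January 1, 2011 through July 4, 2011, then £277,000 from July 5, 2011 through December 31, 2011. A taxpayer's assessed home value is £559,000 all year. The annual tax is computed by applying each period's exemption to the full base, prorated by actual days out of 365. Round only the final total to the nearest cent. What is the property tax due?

January 1 – July 4, 2011: 185 days, exemption £57,000 → (£559,000 − £57,000) × 1.75% × 185/365 = £4,452.6712
July 5 – December 31, 2011: 180 days, exemption £277,000 → (£559,000 − £277,000) × 1.75% × 180/365 = £2,433.6986
Total = £6,886.3699

£6,886.37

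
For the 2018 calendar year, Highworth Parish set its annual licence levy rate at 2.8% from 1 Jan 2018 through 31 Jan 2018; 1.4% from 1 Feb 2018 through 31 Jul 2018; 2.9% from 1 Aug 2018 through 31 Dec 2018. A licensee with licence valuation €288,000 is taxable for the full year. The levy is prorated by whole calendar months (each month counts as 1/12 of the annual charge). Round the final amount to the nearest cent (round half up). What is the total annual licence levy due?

1 Jan – 31 Jan 2018: 1 month at 2.8% → €288,000 × 2.8% × 1/12 = €672.0000
1 Feb – 31 Jul 2018: 6 months at 1.4% → €288,000 × 1.4% × 6/12 = €2,016.0000
1 Aug – 31 Dec 2018: 5 months at 2.9% → €288,000 × 2.9% × 5/12 = €3,480.0000
Total = €6,168.0000

€6,168.00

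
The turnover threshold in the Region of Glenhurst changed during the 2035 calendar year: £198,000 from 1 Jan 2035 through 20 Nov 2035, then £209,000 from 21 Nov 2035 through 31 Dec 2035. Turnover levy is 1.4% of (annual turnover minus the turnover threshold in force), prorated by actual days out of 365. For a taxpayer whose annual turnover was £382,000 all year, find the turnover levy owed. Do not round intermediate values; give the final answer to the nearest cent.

1 Jan – 20 Nov 2035: 324 days, exemption £198,000 → (£382,000 − £198,000) × 1.4% × 324/365 = £2,286.6411
21 Nov – 31 Dec 2035: 41 days, exemption £209,000 → (£382,000 − £209,000) × 1.4% × 41/365 = £272.0603
Total = £2,558.7014

£2,558.70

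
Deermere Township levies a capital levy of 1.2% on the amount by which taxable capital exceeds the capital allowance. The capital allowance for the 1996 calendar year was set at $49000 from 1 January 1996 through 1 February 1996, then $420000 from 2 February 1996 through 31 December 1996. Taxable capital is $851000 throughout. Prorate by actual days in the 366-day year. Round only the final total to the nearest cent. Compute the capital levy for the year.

$5561.25

1 January – 1 February 1996: 32 days, exemption $49000 → ($851000 − $49000) × 1.2% × 32/366 = $841.4426
2 February – 31 December 1996: 334 days, exemption $420000 → ($851000 − $420000) × 1.2% × 334/366 = $4719.8033
Total = $5561.2459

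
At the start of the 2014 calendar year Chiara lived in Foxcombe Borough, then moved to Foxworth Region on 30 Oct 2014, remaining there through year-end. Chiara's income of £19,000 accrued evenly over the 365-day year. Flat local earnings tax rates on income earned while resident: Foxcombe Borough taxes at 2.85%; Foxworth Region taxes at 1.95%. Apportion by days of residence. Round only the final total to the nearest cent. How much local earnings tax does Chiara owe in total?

£511.98

Foxcombe Borough, 1 Jan – 29 Oct 2014: 302 days → £19,000 × 2.85% × 302/365 = £448.0356
Foxworth Region, 30 Oct – 31 Dec 2014: 63 days → £19,000 × 1.95% × 63/365 = £63.9493
Total = £511.9849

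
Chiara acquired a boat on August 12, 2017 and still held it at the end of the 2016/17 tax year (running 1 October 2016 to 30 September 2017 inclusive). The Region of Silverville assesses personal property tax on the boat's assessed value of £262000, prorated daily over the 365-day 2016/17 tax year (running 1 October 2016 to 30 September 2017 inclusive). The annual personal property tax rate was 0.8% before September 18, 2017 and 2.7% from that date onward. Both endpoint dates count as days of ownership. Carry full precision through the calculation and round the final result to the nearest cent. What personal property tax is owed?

£464.42

August 12 – September 17, 2017: 37 days at 0.8% → £262000 × 0.8% × 37/365 = £212.4712
September 18 – September 30, 2017: 13 days at 2.7% → £262000 × 2.7% × 13/365 = £251.9507
Total = £464.4219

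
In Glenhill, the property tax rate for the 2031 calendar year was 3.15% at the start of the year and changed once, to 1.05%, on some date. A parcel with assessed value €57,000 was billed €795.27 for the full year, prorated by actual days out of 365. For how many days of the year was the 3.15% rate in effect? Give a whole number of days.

Let d = days at the first rate; then 365 − d days at the second rate.
€57,000 × [3.15%·d + 1.05%·(365−d)] / 365 = €795.27
Solving gives d = 60, so the new rate took effect on March 2, 2031.

60 days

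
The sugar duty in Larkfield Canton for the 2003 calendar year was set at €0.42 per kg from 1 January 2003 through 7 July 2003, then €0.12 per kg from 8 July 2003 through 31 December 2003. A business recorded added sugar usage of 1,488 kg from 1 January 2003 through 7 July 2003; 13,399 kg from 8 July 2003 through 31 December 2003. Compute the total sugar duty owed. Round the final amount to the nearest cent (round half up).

1 January – 7 July 2003: 1,488 kg at €0.42/kg → €624.96
8 July – 31 December 2003: 13,399 kg at €0.12/kg → €1607.88

€2232.84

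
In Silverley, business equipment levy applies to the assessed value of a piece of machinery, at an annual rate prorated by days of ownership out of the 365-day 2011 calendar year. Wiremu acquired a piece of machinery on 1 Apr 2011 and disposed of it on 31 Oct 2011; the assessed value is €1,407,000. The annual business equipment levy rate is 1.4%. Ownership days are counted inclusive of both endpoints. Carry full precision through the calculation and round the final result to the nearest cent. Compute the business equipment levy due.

€11,548.96

Days held (1 Apr – 31 Oct 2011): 214 out of 365
Tax = €1,407,000 × 1.4% × 214/365 = €11,548.9644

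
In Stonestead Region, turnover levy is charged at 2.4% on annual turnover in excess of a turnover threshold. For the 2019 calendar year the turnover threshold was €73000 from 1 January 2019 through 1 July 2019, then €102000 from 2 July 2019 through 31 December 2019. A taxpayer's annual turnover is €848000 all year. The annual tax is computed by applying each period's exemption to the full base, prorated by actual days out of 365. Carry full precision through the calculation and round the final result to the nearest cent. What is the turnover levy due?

1 January – 1 July 2019: 182 days, exemption €73000 → (€848000 − €73000) × 2.4% × 182/365 = €9274.5205
2 July – 31 December 2019: 183 days, exemption €102000 → (€848000 − €102000) × 2.4% × 183/365 = €8976.5260
Total = €18251.0466

€18251.05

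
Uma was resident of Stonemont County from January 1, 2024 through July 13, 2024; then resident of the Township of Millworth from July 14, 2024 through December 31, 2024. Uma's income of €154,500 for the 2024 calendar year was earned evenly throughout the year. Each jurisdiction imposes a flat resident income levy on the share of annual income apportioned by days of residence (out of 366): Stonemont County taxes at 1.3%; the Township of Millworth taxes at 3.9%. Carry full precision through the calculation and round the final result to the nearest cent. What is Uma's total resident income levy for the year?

€3,885.30

Stonemont County, January 1 – July 13, 2024: 195 days → €154,500 × 1.3% × 195/366 = €1,070.1025
The Township of Millworth, July 14 – December 31, 2024: 171 days → €154,500 × 3.9% × 171/366 = €2,815.1926
Total = €3,885.2951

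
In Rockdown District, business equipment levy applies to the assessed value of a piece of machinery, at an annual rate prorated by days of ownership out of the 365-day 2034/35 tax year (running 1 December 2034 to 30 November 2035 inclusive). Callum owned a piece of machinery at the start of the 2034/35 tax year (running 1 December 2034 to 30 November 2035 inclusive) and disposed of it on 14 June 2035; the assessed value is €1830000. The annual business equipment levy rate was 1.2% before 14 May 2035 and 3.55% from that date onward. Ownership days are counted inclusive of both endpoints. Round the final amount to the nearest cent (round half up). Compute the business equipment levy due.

1 December 2034 – 13 May 2035: 164 days at 1.2% → €1830000 × 1.2% × 164/365 = €9866.9589
14 May – 14 June 2035: 32 days at 3.55% → €1830000 × 3.55% × 32/365 = €5695.5616
Total = €15562.5205

€15562.52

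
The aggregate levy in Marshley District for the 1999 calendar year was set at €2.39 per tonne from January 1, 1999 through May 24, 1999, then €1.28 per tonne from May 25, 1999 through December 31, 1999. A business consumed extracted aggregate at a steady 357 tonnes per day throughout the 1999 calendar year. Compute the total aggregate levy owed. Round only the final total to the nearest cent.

January 1 – May 24, 1999: 144 days × 357 tonnes/day = 51,408 tonnes at €2.39/tonne → €122,865.12
May 25 – December 31, 1999: 221 days × 357 tonnes/day = 78,897 tonnes at €1.28/tonne → €100,988.16

€223,853.28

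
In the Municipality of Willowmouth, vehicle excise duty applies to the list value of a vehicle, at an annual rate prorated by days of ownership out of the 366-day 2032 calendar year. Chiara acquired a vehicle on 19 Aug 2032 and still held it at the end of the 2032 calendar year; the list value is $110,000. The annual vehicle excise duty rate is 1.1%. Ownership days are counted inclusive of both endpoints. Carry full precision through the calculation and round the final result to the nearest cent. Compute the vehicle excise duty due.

$446.31

Days held (19 Aug – 31 Dec 2032): 135 out of 366
Tax = $110,000 × 1.1% × 135/366 = $446.3115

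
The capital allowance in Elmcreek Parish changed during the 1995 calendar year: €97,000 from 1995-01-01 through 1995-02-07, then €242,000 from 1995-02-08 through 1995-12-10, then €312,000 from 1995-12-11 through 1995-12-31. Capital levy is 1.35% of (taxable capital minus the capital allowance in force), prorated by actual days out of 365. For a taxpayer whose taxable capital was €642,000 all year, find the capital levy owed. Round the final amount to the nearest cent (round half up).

€5,549.42

1995-01-01 to 1995-02-07: 38 days, exemption €97,000 → (€642,000 − €97,000) × 1.35% × 38/365 = €765.9863
1995-02-08 to 1995-12-10: 306 days, exemption €242,000 → (€642,000 − €242,000) × 1.35% × 306/365 = €4,527.1233
1995-12-11 to 1995-12-31: 21 days, exemption €312,000 → (€642,000 − €312,000) × 1.35% × 21/365 = €256.3151
Total = €5,549.4247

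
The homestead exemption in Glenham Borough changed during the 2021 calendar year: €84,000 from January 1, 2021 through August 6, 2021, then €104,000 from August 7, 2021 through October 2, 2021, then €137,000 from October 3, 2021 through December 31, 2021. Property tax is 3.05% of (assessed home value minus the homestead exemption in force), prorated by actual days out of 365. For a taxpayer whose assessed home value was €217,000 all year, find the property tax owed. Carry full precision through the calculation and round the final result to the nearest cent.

January 1 – August 6, 2021: 218 days, exemption €84,000 → (€217,000 − €84,000) × 3.05% × 218/365 = €2,422.7863
August 7 – October 2, 2021: 57 days, exemption €104,000 → (€217,000 − €104,000) × 3.05% × 57/365 = €538.2205
October 3 – December 31, 2021: 90 days, exemption €137,000 → (€217,000 − €137,000) × 3.05% × 90/365 = €601.6438
Total = €3,562.6507

€3,562.65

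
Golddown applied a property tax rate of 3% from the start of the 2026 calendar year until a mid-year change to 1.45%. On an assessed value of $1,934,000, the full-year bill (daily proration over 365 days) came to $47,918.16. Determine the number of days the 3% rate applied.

242 days

Let d = days at the first rate; then 365 − d days at the second rate.
$1,934,000 × [3%·d + 1.45%·(365−d)] / 365 = $47,918.16
Solving gives d = 242, so the new rate took effect on 31 August 2026.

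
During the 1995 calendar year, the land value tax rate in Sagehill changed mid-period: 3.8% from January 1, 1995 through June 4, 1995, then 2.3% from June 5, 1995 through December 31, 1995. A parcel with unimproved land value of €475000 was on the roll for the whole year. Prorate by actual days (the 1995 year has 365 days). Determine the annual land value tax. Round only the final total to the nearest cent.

January 1 – June 4, 1995: 155 days at 3.8% → €475000 × 3.8% × 155/365 = €7665.0685
June 5 – December 31, 1995: 210 days at 2.3% → €475000 × 2.3% × 210/365 = €6285.6164
Total = €13950.6849

€13950.68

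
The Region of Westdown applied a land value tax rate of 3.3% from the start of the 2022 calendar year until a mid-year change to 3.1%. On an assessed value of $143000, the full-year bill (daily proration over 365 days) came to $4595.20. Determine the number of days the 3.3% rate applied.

Let d = days at the first rate; then 365 − d days at the second rate.
$143000 × [3.3%·d + 3.1%·(365−d)] / 365 = $4595.20
Solving gives d = 207, so the new rate took effect on 27 July 2022.

207 days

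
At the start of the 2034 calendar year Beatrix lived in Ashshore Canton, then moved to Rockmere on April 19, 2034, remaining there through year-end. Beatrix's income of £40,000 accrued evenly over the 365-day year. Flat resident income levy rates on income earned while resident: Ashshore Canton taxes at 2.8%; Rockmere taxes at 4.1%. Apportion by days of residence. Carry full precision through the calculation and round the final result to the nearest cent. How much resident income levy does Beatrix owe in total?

Ashshore Canton, January 1 – April 18, 2034: 108 days → £40,000 × 2.8% × 108/365 = £331.3973
Rockmere, April 19 – December 31, 2034: 257 days → £40,000 × 4.1% × 257/365 = £1,154.7397
Total = £1,486.1370

£1,486.14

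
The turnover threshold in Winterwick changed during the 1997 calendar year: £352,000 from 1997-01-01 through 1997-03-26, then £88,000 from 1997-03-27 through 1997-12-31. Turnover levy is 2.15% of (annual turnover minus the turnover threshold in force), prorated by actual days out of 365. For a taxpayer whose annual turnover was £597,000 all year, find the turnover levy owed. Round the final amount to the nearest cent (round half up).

1997-01-01 to 1997-03-26: 85 days, exemption £352,000 → (£597,000 − £352,000) × 2.15% × 85/365 = £1,226.6781
1997-03-27 to 1997-12-31: 280 days, exemption £88,000 → (£597,000 − £88,000) × 2.15% × 280/365 = £8,395.0137
Total = £9,621.6918

£9,621.69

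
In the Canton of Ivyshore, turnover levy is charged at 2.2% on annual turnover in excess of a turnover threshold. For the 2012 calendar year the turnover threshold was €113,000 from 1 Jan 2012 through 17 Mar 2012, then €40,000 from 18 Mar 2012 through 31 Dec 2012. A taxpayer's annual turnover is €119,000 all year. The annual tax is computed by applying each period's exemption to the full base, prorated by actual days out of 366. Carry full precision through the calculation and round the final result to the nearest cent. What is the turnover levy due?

1 Jan – 17 Mar 2012: 77 days, exemption €113,000 → (€119,000 − €113,000) × 2.2% × 77/366 = €27.7705
18 Mar – 31 Dec 2012: 289 days, exemption €40,000 → (€119,000 − €40,000) × 2.2% × 289/366 = €1,372.3552
Total = €1,400.1257

€1,400.13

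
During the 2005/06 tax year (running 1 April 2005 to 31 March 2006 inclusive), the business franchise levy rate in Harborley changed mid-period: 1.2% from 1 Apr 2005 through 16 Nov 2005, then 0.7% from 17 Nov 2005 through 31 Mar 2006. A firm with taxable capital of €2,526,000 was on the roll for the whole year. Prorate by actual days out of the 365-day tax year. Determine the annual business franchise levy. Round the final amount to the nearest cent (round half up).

1 Apr – 16 Nov 2005: 230 days at 1.2% → €2,526,000 × 1.2% × 230/365 = €19,100.7123
17 Nov 2005 – 31 Mar 2006: 135 days at 0.7% → €2,526,000 × 0.7% × 135/365 = €6,539.9178
Total = €25,640.6301

€25,640.63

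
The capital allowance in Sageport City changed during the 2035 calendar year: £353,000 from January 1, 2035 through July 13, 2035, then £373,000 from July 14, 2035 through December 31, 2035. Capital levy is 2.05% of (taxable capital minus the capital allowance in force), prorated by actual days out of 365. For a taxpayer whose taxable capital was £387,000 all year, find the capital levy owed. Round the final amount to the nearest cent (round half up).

January 1 – July 13, 2035: 194 days, exemption £353,000 → (£387,000 − £353,000) × 2.05% × 194/365 = £370.4603
July 14 – December 31, 2035: 171 days, exemption £373,000 → (£387,000 − £373,000) × 2.05% × 171/365 = £134.4575
Total = £504.9178

£504.92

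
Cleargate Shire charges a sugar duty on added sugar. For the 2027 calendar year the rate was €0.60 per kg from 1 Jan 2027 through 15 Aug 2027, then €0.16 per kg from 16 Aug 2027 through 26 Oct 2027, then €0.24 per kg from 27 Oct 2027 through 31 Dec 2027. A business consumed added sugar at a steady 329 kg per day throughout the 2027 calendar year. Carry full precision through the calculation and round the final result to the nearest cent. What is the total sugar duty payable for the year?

1 Jan – 15 Aug 2027: 227 days × 329 kg/day = 74,683 kg at €0.60/kg → €44,809.80
16 Aug – 26 Oct 2027: 72 days × 329 kg/day = 23,688 kg at €0.16/kg → €3,790.08
27 Oct – 31 Dec 2027: 66 days × 329 kg/day = 21,714 kg at €0.24/kg → €5,211.36

€53,811.24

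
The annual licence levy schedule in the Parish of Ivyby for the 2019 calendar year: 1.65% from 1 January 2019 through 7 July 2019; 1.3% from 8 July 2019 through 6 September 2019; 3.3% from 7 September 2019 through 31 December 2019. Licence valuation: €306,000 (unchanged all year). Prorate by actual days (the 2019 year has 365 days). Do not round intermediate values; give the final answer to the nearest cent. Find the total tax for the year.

1 January – 7 July 2019: 188 days at 1.65% → €306,000 × 1.65% × 188/365 = €2,600.5808
8 July – 6 September 2019: 61 days at 1.3% → €306,000 × 1.3% × 61/365 = €664.8164
7 September – 31 December 2019: 116 days at 3.3% → €306,000 × 3.3% × 116/365 = €3,209.2274
Total = €6,474.6247

€6,474.62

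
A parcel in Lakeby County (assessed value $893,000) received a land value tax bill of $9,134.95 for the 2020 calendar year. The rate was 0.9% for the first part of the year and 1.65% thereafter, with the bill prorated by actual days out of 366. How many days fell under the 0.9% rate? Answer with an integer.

Let d = days at the first rate; then 366 − d days at the second rate.
$893,000 × [0.9%·d + 1.65%·(366−d)] / 366 = $9,134.95
Solving gives d = 306, so the new rate took effect on 2 November 2020.

306 days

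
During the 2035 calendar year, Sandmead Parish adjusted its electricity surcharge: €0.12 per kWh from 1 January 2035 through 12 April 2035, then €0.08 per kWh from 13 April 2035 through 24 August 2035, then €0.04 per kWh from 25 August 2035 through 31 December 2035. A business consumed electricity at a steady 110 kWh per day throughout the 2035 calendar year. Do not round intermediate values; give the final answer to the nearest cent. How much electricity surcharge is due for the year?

1 January – 12 April 2035: 102 days × 110 kWh/day = 11,220 kWh at €0.12/kWh → €1,346.40
13 April – 24 August 2035: 134 days × 110 kWh/day = 14,740 kWh at €0.08/kWh → €1,179.20
25 August – 31 December 2035: 129 days × 110 kWh/day = 14,190 kWh at €0.04/kWh → €567.60

€3,093.20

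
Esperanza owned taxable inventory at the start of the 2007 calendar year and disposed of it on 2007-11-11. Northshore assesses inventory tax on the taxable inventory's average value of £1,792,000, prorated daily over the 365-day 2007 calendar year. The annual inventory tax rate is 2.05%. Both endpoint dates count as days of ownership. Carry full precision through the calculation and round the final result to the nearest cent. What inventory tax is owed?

£31,703.67

Days held (2007-01-01 to 2007-11-11): 315 out of 365
Tax = £1,792,000 × 2.05% × 315/365 = £31,703.6712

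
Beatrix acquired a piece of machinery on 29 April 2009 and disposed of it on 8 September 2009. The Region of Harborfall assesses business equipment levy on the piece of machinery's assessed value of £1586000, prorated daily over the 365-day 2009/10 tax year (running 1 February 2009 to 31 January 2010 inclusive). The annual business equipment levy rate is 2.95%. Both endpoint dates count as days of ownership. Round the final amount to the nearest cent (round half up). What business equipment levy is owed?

Days held (29 April – 8 September 2009): 133 out of 365
Tax = £1586000 × 2.95% × 133/365 = £17048.4137

£17048.41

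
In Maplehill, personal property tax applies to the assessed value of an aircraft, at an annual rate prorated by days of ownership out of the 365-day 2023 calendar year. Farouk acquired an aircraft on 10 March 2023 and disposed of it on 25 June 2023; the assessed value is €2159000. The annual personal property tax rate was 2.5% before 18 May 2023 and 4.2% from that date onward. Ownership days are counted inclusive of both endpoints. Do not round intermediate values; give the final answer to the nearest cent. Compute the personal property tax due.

€19892.38

10 March – 17 May 2023: 69 days at 2.5% → €2159000 × 2.5% × 69/365 = €10203.4932
18 May – 25 June 2023: 39 days at 4.2% → €2159000 × 4.2% × 39/365 = €9688.8822
Total = €19892.3753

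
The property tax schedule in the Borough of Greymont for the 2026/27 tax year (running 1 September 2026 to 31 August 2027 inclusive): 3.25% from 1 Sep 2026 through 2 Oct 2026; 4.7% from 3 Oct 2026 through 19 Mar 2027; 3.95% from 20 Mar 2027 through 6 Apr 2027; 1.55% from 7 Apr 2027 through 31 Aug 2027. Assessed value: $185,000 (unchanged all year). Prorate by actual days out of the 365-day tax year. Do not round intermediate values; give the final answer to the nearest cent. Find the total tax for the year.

1 Sep – 2 Oct 2026: 32 days at 3.25% → $185,000 × 3.25% × 32/365 = $527.1233
3 Oct 2026 – 19 Mar 2027: 168 days at 4.7% → $185,000 × 4.7% × 168/365 = $4,002.0822
20 Mar – 6 Apr 2027: 18 days at 3.95% → $185,000 × 3.95% × 18/365 = $360.3699
7 Apr – 31 Aug 2027: 147 days at 1.55% → $185,000 × 1.55% × 147/365 = $1,154.8562
Total = $6,044.4315

$6,044.43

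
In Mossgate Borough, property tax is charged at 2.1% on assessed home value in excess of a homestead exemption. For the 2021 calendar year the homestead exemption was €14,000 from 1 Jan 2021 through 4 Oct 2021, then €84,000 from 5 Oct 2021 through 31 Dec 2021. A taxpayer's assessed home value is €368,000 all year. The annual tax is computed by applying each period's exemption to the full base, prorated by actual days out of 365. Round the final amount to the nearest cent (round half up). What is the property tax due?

€7,079.59

1 Jan – 4 Oct 2021: 277 days, exemption €14,000 → (€368,000 − €14,000) × 2.1% × 277/365 = €5,641.6932
5 Oct – 31 Dec 2021: 88 days, exemption €84,000 → (€368,000 − €84,000) × 2.1% × 88/365 = €1,437.8959
Total = €7,079.5890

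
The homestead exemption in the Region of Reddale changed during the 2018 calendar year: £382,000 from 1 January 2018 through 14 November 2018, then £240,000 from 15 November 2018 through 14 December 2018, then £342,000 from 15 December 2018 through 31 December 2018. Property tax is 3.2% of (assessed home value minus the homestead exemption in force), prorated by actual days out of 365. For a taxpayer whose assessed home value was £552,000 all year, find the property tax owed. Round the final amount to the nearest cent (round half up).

1 January – 14 November 2018: 318 days, exemption £382,000 → (£552,000 − £382,000) × 3.2% × 318/365 = £4,739.5068
15 November – 14 December 2018: 30 days, exemption £240,000 → (£552,000 − £240,000) × 3.2% × 30/365 = £820.6027
15 December – 31 December 2018: 17 days, exemption £342,000 → (£552,000 − £342,000) × 3.2% × 17/365 = £312.9863
Total = £5,873.0959

£5,873.10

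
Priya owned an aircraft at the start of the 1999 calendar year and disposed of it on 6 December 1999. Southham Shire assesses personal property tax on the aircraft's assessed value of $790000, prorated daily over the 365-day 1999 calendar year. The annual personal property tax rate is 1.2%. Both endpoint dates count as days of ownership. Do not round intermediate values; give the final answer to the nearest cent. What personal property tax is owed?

$8830.68

Days held (1 January – 6 December 1999): 340 out of 365
Tax = $790000 × 1.2% × 340/365 = $8830.6849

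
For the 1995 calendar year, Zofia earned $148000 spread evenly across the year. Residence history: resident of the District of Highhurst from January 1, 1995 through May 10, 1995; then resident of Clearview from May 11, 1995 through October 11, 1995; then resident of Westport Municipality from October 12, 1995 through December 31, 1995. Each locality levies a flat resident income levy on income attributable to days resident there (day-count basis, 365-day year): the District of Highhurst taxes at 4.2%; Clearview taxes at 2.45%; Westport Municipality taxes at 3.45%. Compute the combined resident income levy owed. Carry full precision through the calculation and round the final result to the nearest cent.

$4876.90

The District of Highhurst, January 1 – May 10, 1995: 130 days → $148000 × 4.2% × 130/365 = $2213.9178
Clearview, May 11 – October 11, 1995: 154 days → $148000 × 2.45% × 154/365 = $1529.8740
Westport Municipality, October 12 – December 31, 1995: 81 days → $148000 × 3.45% × 81/365 = $1133.1123
Total = $4876.9041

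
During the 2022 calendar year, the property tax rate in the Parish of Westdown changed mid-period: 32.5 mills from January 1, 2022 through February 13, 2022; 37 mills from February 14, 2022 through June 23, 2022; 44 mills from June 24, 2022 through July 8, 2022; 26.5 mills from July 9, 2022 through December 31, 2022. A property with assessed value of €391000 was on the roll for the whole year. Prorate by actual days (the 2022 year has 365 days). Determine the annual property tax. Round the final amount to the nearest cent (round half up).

January 1 – February 13, 2022: 44 days at 32.5 mills → €391000 × 3.25% × 44/365 = €1531.8630
February 14 – June 23, 2022: 130 days at 37 mills → €391000 × 3.7% × 130/365 = €5152.6301
June 24 – July 8, 2022: 15 days at 44 mills → €391000 × 4.4% × 15/365 = €707.0137
July 9 – December 31, 2022: 176 days at 26.5 mills → €391000 × 2.65% × 176/365 = €4996.2301
Total = €12387.7370

€12387.74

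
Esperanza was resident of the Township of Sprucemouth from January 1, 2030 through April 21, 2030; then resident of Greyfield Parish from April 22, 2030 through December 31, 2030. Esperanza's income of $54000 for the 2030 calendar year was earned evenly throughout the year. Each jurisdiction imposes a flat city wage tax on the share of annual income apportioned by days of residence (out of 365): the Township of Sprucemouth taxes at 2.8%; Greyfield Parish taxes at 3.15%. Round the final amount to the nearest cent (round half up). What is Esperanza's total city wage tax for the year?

$1643.52

The Township of Sprucemouth, January 1 – April 21, 2030: 111 days → $54000 × 2.8% × 111/365 = $459.8137
Greyfield Parish, April 22 – December 31, 2030: 254 days → $54000 × 3.15% × 254/365 = $1183.7096
Total = $1643.5233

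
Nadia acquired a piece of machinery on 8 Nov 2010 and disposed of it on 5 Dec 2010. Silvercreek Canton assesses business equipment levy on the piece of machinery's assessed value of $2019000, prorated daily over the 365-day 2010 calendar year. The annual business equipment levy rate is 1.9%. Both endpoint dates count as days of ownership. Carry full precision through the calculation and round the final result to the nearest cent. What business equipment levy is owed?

Days held (8 Nov – 5 Dec 2010): 28 out of 365
Tax = $2019000 × 1.9% × 28/365 = $2942.7616

$2942.76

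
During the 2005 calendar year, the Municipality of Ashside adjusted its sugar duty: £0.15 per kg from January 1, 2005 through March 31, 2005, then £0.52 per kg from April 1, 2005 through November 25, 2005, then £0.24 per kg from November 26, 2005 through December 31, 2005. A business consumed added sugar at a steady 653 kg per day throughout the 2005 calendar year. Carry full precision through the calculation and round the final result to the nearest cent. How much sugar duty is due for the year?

£95,612.26

January 1 – March 31, 2005: 90 days × 653 kg/day = 58,770 kg at £0.15/kg → £8,815.50
April 1 – November 25, 2005: 239 days × 653 kg/day = 156,067 kg at £0.52/kg → £81,154.84
November 26 – December 31, 2005: 36 days × 653 kg/day = 23,508 kg at £0.24/kg → £5,641.92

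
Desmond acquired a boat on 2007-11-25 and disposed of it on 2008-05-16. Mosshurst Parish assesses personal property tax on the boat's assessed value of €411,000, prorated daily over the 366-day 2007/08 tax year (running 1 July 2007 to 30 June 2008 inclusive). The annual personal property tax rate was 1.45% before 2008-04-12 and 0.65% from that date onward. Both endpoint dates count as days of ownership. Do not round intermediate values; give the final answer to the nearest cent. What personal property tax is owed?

2007-11-25 to 2008-04-11: 139 days at 1.45% → €411,000 × 1.45% × 139/366 = €2,263.3074
2008-04-12 to 2008-05-16: 35 days at 0.65% → €411,000 × 0.65% × 35/366 = €255.4713
Total = €2,518.7787

€2,518.78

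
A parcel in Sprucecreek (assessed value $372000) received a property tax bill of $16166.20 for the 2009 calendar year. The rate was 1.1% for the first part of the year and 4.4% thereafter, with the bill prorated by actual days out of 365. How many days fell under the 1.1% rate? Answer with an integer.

6 days

Let d = days at the first rate; then 365 − d days at the second rate.
$372000 × [1.1%·d + 4.4%·(365−d)] / 365 = $16166.20
Solving gives d = 6, so the new rate took effect on January 7, 2009.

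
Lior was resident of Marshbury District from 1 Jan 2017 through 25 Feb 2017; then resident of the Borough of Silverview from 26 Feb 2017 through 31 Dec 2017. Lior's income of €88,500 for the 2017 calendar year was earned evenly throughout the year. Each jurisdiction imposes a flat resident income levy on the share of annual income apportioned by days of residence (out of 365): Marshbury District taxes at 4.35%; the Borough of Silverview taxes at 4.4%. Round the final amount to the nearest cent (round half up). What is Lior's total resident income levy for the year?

€3,887.21

Marshbury District, 1 Jan – 25 Feb 2017: 56 days → €88,500 × 4.35% × 56/365 = €590.6466
The Borough of Silverview, 26 Feb – 31 Dec 2017: 309 days → €88,500 × 4.4% × 309/365 = €3,296.5644
Total = €3,887.2110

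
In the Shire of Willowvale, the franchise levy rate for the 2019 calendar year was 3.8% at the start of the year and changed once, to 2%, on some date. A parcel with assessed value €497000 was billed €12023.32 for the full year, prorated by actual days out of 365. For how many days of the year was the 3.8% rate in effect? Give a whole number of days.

85 days

Let d = days at the first rate; then 365 − d days at the second rate.
€497000 × [3.8%·d + 2%·(365−d)] / 365 = €12023.32
Solving gives d = 85, so the new rate took effect on 27 Mar 2019.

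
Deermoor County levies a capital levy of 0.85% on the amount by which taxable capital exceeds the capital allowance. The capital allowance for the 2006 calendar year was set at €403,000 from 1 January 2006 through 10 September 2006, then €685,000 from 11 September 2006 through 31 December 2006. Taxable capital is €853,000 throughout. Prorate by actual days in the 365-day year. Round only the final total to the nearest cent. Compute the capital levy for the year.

€3,089.48

1 January – 10 September 2006: 253 days, exemption €403,000 → (€853,000 − €403,000) × 0.85% × 253/365 = €2,651.3014
11 September – 31 December 2006: 112 days, exemption €685,000 → (€853,000 − €685,000) × 0.85% × 112/365 = €438.1808
Total = €3,089.4822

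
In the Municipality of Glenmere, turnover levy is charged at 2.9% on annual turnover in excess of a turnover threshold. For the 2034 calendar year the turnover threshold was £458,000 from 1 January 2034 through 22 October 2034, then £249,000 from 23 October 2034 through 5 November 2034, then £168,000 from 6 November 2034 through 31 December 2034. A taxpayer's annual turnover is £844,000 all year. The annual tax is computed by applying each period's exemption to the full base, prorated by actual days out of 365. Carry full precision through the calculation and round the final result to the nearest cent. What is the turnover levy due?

£12,716.78

1 January – 22 October 2034: 295 days, exemption £458,000 → (£844,000 − £458,000) × 2.9% × 295/365 = £9,047.2055
23 October – 5 November 2034: 14 days, exemption £249,000 → (£844,000 − £249,000) × 2.9% × 14/365 = £661.8356
6 November – 31 December 2034: 56 days, exemption £168,000 → (£844,000 − £168,000) × 2.9% × 56/365 = £3,007.7370
Total = £12,716.7781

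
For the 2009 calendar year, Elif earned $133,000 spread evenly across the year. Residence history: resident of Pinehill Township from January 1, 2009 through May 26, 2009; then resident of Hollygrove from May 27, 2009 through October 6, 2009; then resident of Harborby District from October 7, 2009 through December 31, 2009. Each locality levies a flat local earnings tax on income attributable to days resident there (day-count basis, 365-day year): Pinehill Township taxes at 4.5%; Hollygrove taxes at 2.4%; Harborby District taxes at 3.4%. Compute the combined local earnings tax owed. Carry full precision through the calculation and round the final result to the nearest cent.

Pinehill Township, January 1 – May 26, 2009: 146 days → $133,000 × 4.5% × 146/365 = $2,394.0000
Hollygrove, May 27 – October 6, 2009: 133 days → $133,000 × 2.4% × 133/365 = $1,163.1123
Harborby District, October 7 – December 31, 2009: 86 days → $133,000 × 3.4% × 86/365 = $1,065.4575
Total = $4,622.5699

$4,622.57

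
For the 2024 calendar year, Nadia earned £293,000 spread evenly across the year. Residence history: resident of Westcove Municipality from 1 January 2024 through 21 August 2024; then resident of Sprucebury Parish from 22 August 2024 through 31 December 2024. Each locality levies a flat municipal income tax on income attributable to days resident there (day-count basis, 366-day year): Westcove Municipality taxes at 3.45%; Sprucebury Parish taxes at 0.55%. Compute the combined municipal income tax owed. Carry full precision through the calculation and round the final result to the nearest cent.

Westcove Municipality, 1 January – 21 August 2024: 234 days → £293,000 × 3.45% × 234/366 = £6,462.8115
Sprucebury Parish, 22 August – 31 December 2024: 132 days → £293,000 × 0.55% × 132/366 = £581.1967
Total = £7,044.0082

£7,044.01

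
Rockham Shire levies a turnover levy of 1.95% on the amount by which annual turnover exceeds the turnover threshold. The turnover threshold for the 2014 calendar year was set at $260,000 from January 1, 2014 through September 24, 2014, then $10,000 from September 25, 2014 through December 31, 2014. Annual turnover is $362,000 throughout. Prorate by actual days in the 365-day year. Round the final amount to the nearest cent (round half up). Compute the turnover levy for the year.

January 1 – September 24, 2014: 267 days, exemption $260,000 → ($362,000 − $260,000) × 1.95% × 267/365 = $1,454.9671
September 25 – December 31, 2014: 98 days, exemption $10,000 → ($362,000 − $10,000) × 1.95% × 98/365 = $1,842.9370
Total = $3,297.9041

$3,297.90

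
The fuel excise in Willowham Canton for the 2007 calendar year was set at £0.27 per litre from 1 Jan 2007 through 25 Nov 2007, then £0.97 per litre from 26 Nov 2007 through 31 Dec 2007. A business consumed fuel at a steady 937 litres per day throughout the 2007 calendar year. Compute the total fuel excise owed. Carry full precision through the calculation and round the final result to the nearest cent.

1 Jan – 25 Nov 2007: 329 days × 937 litres/day = 308,273 litres at £0.27/litre → £83,233.71
26 Nov – 31 Dec 2007: 36 days × 937 litres/day = 33,732 litres at £0.97/litre → £32,720.04

£115,953.75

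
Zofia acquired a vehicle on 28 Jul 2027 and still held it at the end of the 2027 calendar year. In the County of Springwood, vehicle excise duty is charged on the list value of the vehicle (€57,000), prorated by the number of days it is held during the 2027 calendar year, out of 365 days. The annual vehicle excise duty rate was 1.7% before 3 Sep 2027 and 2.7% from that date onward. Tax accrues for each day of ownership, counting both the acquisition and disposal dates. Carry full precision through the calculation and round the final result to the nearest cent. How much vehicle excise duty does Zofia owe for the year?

€604.20

28 Jul – 2 Sep 2027: 37 days at 1.7% → €57,000 × 1.7% × 37/365 = €98.2274
3 Sep – 31 Dec 2027: 120 days at 2.7% → €57,000 × 2.7% × 120/365 = €505.9726
Total = €604.2000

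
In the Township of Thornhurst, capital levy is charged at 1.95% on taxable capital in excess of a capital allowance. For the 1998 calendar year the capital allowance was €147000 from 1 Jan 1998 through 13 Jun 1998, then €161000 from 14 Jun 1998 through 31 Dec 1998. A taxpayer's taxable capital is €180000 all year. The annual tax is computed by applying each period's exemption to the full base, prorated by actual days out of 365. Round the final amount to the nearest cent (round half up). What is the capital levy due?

1 Jan – 13 Jun 1998: 164 days, exemption €147000 → (€180000 − €147000) × 1.95% × 164/365 = €289.1342
14 Jun – 31 Dec 1998: 201 days, exemption €161000 → (€180000 − €161000) × 1.95% × 201/365 = €204.0288
Total = €493.1630

€493.16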